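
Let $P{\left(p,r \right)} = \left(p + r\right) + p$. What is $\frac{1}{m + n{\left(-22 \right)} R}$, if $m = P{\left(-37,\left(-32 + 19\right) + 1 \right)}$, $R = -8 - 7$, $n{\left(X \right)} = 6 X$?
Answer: $\frac{1}{1894} \approx 0.00052798$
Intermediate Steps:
$R = -15$
$P{\left(p,r \right)} = r + 2 p$
$m = -86$ ($m = \left(\left(-32 + 19\right) + 1\right) + 2 \left(-37\right) = \left(-13 + 1\right) - 74 = -12 - 74 = -86$)
$\frac{1}{m + n{\left(-22 \right)} R} = \frac{1}{-86 + 6 \left(-22\right) \left(-15\right)} = \frac{1}{-86 - -1980} = \frac{1}{-86 + 1980} = \frac{1}{1894}$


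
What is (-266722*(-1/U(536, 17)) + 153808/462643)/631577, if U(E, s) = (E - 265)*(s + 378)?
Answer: 139861443606/31277979307687495 ≈ 4.4716e-6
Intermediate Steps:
U(E, s) = (-265 + E)*(378 + s)
(-266722*(-1/U(536, 17)) + 153808/462643)/631577 = (-266722*(-1/(-100170 - 265*17 + 378*536 + 536*17)) + 153808/462643)/631577 = (-266722*(-1/(-100170 - 4505 + 202608 + 9112)) + 153808*(1/462643))*(1/631577) = (-266722/((-1*107045)) + 153808/462643)*(1/631577) = (-266722/(-107045) + 153808/462643)*(1/631577) = (-266722*(-1/107045) + 153808/462643)*(1/631577) = (266722/107045 + 153808/462643)*(1/631577) = (139861443606/49523619935)*(1/631577) = 139861443606/31277979307687495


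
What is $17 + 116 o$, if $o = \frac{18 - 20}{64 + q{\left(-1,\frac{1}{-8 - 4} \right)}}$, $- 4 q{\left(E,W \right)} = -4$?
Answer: $\frac{873}{65} \approx 13.431$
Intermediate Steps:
$q{\left(E,W \right)} = 1$ ($q{\left(E,W \right)} = \left(- \frac{1}{4}\right) \left(-4\right) = 1$)
$o = - \frac{2}{65}$ ($o = \frac{18 - 20}{64 + 1} = - \frac{2}{65} \approx -0.030769$)
$17 + 116 o = 17 + 116 \left(- \frac{2}{65}\right) = 17 - \frac{232}{65} = \frac{873}{65}$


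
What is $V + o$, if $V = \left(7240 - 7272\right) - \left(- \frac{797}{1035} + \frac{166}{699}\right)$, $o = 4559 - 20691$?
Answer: $- \frac{3897900989}{241155} \approx -16163.0$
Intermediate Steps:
$o = -16132$ ($o = 4559 - 20691 = -16132$)
$V = - \frac{7588529}{241155}$ ($V = \left(7240 - 7272\right) - - \frac{128431}{241155} = -32 + \left(\frac{797}{1035} - \frac{166}{699}\right) = -32 + \frac{128431}{241155} = - \frac{7588529}{241155} \approx -31.467$)
$V + o = - \frac{7588529}{241155} - 16132 = - \frac{3897900989}{241155}$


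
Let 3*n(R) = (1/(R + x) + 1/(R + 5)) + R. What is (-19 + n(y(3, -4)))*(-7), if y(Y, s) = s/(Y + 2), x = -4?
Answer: 48527/360 ≈ 134.80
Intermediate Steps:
y(Y, s) = s/(2 + Y)
n(R) = R/3 + 1/(3*(-4 + R)) + 1/(3*(5 + R)) (n(R) = ((1/(R - 4) + 1/(R + 5)) + R)/3 = ((1/(-4 + R) + 1/(5 + R)) + R)/3 = (R + 1/(-4 + R) + 1/(5 + R))/3 = R/3 + 1/(3*(-4 + R)) + 1/(3*(5 + R)))
(-19 + n(y(3, -4)))*(-7) = (-19 + (1 + (-4/(2 + 3))**2 + (-4/(2 + 3))**3 - (-72)/(2 + 3))/(3*(-20 - 4/(2 + 3) + (-4/(2 + 3))**2)))*(-7) = (-19 + (1 + (-4/5)**2 + (-4/5)**3 - (-72)/5)/(3*(-20 - 4/5 + (-4/5)**2)))*(-7) = (-19 + (1 + (-4*1/5)**2 + (-4*1/5)**3 - (-72)/5)/(3*(-20 - 4*1/5 + (-4*1/5)**2)))*(-7) = (-19 + (1 + (-4/5)**2 + (-4/5)**3 - 18*(-4/5))/(3*(-20 - 4/5 + (-4/5)**2)))*(-7) = (-19 + (1 + 16/25 - 64/125 + 72/5)/(3*(-20 - 4/5 + 16/25)))*(-7) = (-19 + (1/3)*(1941/125)/(-504/25))*(-7) = (-19 + (1/3)*(-25/504)*(1941/125))*(-7) = (-19 - 647/2520)*(-7) = -48527/2520*(-7) = 48527/360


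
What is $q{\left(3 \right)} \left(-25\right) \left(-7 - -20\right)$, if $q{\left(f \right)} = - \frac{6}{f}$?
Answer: $650$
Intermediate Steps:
$q{\left(3 \right)} \left(-25\right) \left(-7 - -20\right) = - \frac{6}{3} \left(-25\right) \left(-7 - -20\right) = \left(-6\right) \frac{1}{3} \left(-25\right) \left(-7 + 20\right) = \left(-2\right) \left(-25\right) 13 = 50 \cdot 13 = 650$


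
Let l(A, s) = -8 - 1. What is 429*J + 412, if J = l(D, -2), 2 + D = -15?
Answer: -3449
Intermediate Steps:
D = -17 (D = -2 - 15 = -17)
l(A, s) = -9
J = -9
429*J + 412 = 429*(-9) + 412 = -3861 + 412 = -3449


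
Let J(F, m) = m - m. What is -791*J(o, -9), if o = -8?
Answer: 0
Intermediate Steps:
J(F, m) = 0
-791*J(o, -9) = -791*0 = 0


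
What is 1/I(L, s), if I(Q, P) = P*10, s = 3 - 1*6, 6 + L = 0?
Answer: -1/30 ≈ -0.033333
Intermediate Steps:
L = -6 (L = -6 + 0 = -6)
s = -3 (s = 3 - 6 = -3)
I(Q, P) = 10*P
1/I(L, s) = 1/(10*(-3)) = 1/(-30) = -1/30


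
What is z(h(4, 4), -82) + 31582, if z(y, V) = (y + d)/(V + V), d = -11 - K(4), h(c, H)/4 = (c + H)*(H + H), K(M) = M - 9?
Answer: 2589599/82 ≈ 31580.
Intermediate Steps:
K(M) = -9 + M
h(c, H) = 8*H*(H + c) (h(c, H) = 4*((c + H)*(H + H)) = 4*((H + c)*(2*H)) = 4*(2*H*(H + c)) = 8*H*(H + c))
d = -6 (d = -11 - (-9 + 4) = -11 - 1*(-5) = -11 + 5 = -6)
z(y, V) = (-6 + y)/(2*V) (z(y, V) = (y - 6)/(V + V) = (-6 + y)/((2*V)) = (-6 + y)*(1/(2*V)) = (-6 + y)/(2*V))
z(h(4, 4), -82) + 31582 = (½)*(-6 + 8*4*(4 + 4))/(-82) + 31582 = (½)*(-1/82)*(-6 + 8*4*8) + 31582 = (½)*(-1/82)*(-6 + 256) + 31582 = (½)*(-1/82)*250 + 31582 = -125/82 + 31582 = 2589599/82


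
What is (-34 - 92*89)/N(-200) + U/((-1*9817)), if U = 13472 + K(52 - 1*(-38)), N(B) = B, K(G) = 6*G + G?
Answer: 38947487/981700 ≈ 39.674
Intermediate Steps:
K(G) = 7*G
U = 14102 (U = 13472 + 7*(52 - 1*(-38)) = 13472 + 7*(52 + 38) = 13472 + 7*90 = 13472 + 630 = 14102)
(-34 - 92*89)/N(-200) + U/((-1*9817)) = (-34 - 92*89)/(-200) + 14102/((-1*9817)) = (-34 - 8188)*(-1/200) + 14102/(-9817) = -8222*(-1/200) + 14102*(-1/9817) = 4111/100 - 14102/9817 = 38947487/981700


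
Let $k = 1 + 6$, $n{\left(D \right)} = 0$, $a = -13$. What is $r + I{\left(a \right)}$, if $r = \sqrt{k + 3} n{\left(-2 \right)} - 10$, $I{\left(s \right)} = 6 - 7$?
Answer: $-11$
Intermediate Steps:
$k = 7$
$I{\left(s \right)} = -1$
$r = -10$ ($r = \sqrt{7 + 3} \cdot 0 - 10 = \sqrt{10} \cdot 0 - 10 = 0 - 10 = -10$)
$r + I{\left(a \right)} = -10 - 1 = -11$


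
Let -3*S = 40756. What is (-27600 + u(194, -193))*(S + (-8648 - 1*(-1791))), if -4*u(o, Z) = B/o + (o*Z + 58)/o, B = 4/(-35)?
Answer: 546326874843/970 ≈ 5.6322e+8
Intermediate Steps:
B = -4/35 (B = 4*(-1/35) = -4/35 ≈ -0.11429)
S = -40756/3 (S = -⅓*40756 = -40756/3 ≈ -13585.)
u(o, Z) = 1/(35*o) - (58 + Z*o)/(4*o) (u(o, Z) = -(-4/(35*o) + (o*Z + 58)/o)/4 = -(-4/(35*o) + (Z*o + 58)/o)/4 = -(-4/(35*o) + (58 + Z*o)/o)/4 = 1/(35*o) - (58 + Z*o)/(4*o))
(-27600 + u(194, -193))*(S + (-8648 - 1*(-1791))) = (-27600 + (-1013/70/194 - ¼*(-193)))*(-40756/3 + (-8648 - 1*(-1791))) = (-27600 + (-1013/70*1/194 + 193/4))*(-40756/3 + (-8648 + 1791)) = (-27600 + (-1013/13580 + 193/4))*(-40756/3 - 6857) = (-27600 + 327111/6790)*(-61327/3) = -187076889/6790*(-61327/3) = 546326874843/970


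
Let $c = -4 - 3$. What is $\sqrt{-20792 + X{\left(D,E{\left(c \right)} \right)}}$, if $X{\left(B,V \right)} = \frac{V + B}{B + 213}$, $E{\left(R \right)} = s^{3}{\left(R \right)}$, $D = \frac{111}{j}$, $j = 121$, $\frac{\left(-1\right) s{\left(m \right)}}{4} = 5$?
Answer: $\frac{i \sqrt{387647424223}}{4314} \approx 144.32 i$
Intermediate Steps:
$s{\left(m \right)} = -20$ ($s{\left(m \right)} = \left(-4\right) 5 = -20$)
$D = \frac{111}{121} \approx 0.91736$
$c = -7$ ($c = -4 - 3 = -7$)
$E{\left(R \right)} = -8000$ ($E{\left(R \right)} = \left(-20\right)^{3} = -8000$)
$X{\left(B,V \right)} = \frac{B + V}{213 + B}$
$\sqrt{-20792 + X{\left(D,E{\left(c \right)} \right)}} = \sqrt{-20792 + \frac{\frac{111}{121} - 8000}{213 + \frac{111}{121}}} = \sqrt{-20792 + \frac{1}{\frac{25884}{121}} \left(- \frac{967889}{121}\right)} = \sqrt{-20792 + \frac{121}{25884} \left(- \frac{967889}{121}\right)} = \sqrt{-20792 - \frac{967889}{25884}} = \sqrt{- \frac{539148017}{25884}} = \frac{i \sqrt{387647424223}}{4314}$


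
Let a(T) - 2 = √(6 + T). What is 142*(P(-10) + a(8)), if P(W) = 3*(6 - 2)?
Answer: 1988 + 142*√14 ≈ 2519.3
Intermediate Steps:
P(W) = 12 (P(W) = 3*4 = 12)
a(T) = 2 + √(6 + T)
142*(P(-10) + a(8)) = 142*(12 + (2 + √(6 + 8))) = 142*(12 + (2 + √14)) = 142*(14 + √14) = 1988 + 142*√14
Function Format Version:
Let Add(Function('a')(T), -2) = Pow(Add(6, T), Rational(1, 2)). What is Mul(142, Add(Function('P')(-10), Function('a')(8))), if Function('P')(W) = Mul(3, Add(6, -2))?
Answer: Add(1988, Mul(142, Pow(14, Rational(1, 2)))) ≈ 2519.3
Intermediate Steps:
Function('P')(W) = 12 (Function('P')(W) = Mul(3, 4) = 12)
Function('a')(T) = Add(2, Pow(Add(6, T), Rational(1, 2)))
Mul(142, Add(Function('P')(-10), Function('a')(8))) = Mul(142, Add(12, Add(2, Pow(Add(6, 8), Rational(1, 2))))) = Mul(142, Add(12, Add(2, Pow(14, Rational(1, 2))))) = Mul(142, Add(14, Pow(14, Rational(1, 2)))) = Add(1988, Mul(142, Pow(14, Rational(1, 2))))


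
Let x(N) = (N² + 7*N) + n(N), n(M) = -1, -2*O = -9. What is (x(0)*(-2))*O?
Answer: 9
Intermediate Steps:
O = 9/2 (O = -½*(-9) = 9/2 ≈ 4.5000)
x(N) = -1 + N² + 7*N (x(N) = (N² + 7*N) - 1 = -1 + N² + 7*N)
(x(0)*(-2))*O = ((-1 + 0² + 7*0)*(-2))*(9/2) = ((-1 + 0 + 0)*(-2))*(9/2) = -1*(-2)*(9/2) = 2*(9/2) = 9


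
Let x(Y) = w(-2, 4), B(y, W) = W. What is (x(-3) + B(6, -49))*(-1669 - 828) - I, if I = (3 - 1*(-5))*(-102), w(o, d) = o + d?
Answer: 118175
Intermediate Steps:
w(o, d) = d + o
x(Y) = 2 (x(Y) = 4 - 2 = 2)
I = -816 (I = (3 + 5)*(-102) = 8*(-102) = -816)
(x(-3) + B(6, -49))*(-1669 - 828) - I = (2 - 49)*(-1669 - 828) - 1*(-816) = -47*(-2497) + 816 = 117359 + 816 = 118175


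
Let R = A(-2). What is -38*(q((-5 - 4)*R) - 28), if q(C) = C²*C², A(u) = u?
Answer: -3988024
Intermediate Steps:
R = -2
q(C) = C⁴
-38*(q((-5 - 4)*R) - 28) = -38*(((-5 - 4)*(-2))⁴ - 28) = -38*((-9*(-2))⁴ - 28) = -38*(18⁴ - 28) = -38*(104976 - 28) = -38*104948 = -3988024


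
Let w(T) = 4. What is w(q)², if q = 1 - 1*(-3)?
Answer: 16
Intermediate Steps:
q = 4 (q = 1 + 3 = 4)
w(q)² = 4² = 16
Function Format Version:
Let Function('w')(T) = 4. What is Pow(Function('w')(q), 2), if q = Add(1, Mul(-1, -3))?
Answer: 16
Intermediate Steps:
q = 4 (q = Add(1, 3) = 4)
Pow(Function('w')(q), 2) = Pow(4, 2) = 16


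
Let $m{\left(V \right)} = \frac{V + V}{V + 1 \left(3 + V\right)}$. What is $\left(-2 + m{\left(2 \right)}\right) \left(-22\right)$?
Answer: $\frac{220}{7} \approx 31.429$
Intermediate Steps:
$m{\left(V \right)} = \frac{2 V}{3 + 2 V}$ ($m{\left(V \right)} = \frac{2 V}{V + \left(3 + V\right)} = \frac{2 V}{3 + 2 V}$)
$\left(-2 + m{\left(2 \right)}\right) \left(-22\right) = \left(-2 + 2 \cdot 2 \frac{1}{3 + 2 \cdot 2}\right) \left(-22\right) = \left(-2 + 2 \cdot 2 \frac{1}{3 + 4}\right) \left(-22\right) = \left(-2 + 2 \cdot 2 \cdot \frac{1}{7}\right) \left(-22\right) = \left(-2 + \frac{4}{7}\right) \left(-22\right) = \left(- \frac{10}{7}\right) \left(-22\right) = \frac{220}{7}$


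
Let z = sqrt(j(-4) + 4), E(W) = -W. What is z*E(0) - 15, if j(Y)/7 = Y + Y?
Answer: -15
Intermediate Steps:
j(Y) = 14*Y (j(Y) = 7*(Y + Y) = 7*(2*Y) = 14*Y)
z = 2*I*sqrt(13) (z = sqrt(14*(-4) + 4) = sqrt(-56 + 4) = sqrt(-52) = 2*I*sqrt(13) ≈ 7.2111*I)
z*E(0) - 15 = (2*I*sqrt(13))*(-1*0) - 15 = (2*I*sqrt(13))*0 - 15 = 0 - 15 = -15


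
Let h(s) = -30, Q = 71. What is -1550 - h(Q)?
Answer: -1520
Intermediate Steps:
-1550 - h(Q) = -1550 - 1*(-30) = -1550 + 30 = -1520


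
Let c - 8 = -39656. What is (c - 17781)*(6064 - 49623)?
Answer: 2501549811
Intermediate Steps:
c = -39648 (c = 8 - 39656 = -39648)
(c - 17781)*(6064 - 49623) = (-39648 - 17781)*(6064 - 49623) = -57429*(-43559) = 2501549811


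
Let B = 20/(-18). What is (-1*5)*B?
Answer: 50/9 ≈ 5.5556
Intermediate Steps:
B = -10/9 (B = 20*(-1/18) = -10/9 ≈ -1.1111)
(-1*5)*B = -1*5*(-10/9) = -5*(-10/9) = 50/9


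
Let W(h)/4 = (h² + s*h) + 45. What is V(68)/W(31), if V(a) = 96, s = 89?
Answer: 8/1255 ≈ 0.0063745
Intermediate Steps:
W(h) = 180 + 4*h² + 356*h (W(h) = 4*((h² + 89*h) + 45) = 4*(45 + h² + 89*h) = 180 + 4*h² + 356*h)
V(68)/W(31) = 96/(180 + 4*31² + 356*31) = 96/(180 + 4*961 + 11036) = 96/(180 + 3844 + 11036) = 96/15060 = 96*(1/15060) = 8/1255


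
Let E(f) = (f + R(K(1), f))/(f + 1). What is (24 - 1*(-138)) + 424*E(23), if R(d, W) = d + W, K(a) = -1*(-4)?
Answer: 3136/3 ≈ 1045.3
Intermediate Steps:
K(a) = 4
R(d, W) = W + d
E(f) = (4 + 2*f)/(1 + f) (E(f) = (f + (f + 4))/(f + 1) = (f + (4 + f))/(1 + f) = (4 + 2*f)/(1 + f))
(24 - 1*(-138)) + 424*E(23) = (24 - 1*(-138)) + 424*(2*(2 + 23)/(1 + 23)) = (24 + 138) + 424*(2*25/24) = 162 + 424*(2*(1/24)*25) = 162 + 424*(25/12) = 162 + 2650/3 = 3136/3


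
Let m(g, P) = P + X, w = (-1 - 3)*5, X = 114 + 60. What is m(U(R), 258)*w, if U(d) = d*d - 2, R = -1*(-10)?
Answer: -8640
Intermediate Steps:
R = 10
U(d) = -2 + d² (U(d) = d² - 2 = -2 + d²)
X = 174
w = -20 (w = -4*5 = -20)
m(g, P) = 174 + P (m(g, P) = P + 174 = 174 + P)
m(U(R), 258)*w = (174 + 258)*(-20) = 432*(-20) = -8640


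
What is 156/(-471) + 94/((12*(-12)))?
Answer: -11123/11304 ≈ -0.98399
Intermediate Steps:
156/(-471) + 94/((12*(-12))) = 156*(-1/471) + 94/(-144) = -52/157 + 94*(-1/144) = -52/157 - 47/72 = -11123/11304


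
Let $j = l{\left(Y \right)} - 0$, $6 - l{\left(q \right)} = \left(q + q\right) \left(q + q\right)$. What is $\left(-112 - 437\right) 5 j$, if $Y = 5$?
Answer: $258030$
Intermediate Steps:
$l{\left(q \right)} = 6 - 4 q^{2}$ ($l{\left(q \right)} = 6 - \left(q + q\right) \left(q + q\right) = 6 - 2 q 2 q = 6 - 4 q^{2}$)
$j = -94$ ($j = \left(6 - 4 \cdot 5^{2}\right) - 0 = \left(6 - 100\right) + 0 = -94 + 0 = -94$)
$\left(-112 - 437\right) 5 j = \left(-112 - 437\right) 5 \left(-94\right) = \left(-549\right) \left(-470\right) = 258030$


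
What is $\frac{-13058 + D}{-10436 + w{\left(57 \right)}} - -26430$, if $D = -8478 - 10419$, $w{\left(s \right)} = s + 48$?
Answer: $\frac{273080285}{10331} \approx 26433.0$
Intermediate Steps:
$w{\left(s \right)} = 48 + s$
$D = -18897$ ($D = -8478 - 10419 = -18897$)
$\frac{-13058 + D}{-10436 + w{\left(57 \right)}} - -26430 = \frac{-13058 - 18897}{-10436 + \left(48 + 57\right)} - -26430 = - \frac{31955}{-10436 + 105} + 26430 = - \frac{31955}{-10331} + 26430 = \left(-31955\right) \left(- \frac{1}{10331}\right) + 26430 = \frac{31955}{10331} + 26430 = \frac{273080285}{10331}$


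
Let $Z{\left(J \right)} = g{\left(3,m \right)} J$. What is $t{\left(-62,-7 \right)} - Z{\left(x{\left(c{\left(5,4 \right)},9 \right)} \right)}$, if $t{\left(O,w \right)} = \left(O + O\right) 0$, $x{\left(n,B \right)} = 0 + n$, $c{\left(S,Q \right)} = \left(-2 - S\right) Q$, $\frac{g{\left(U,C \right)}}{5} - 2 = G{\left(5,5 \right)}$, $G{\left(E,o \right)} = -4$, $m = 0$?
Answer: $-280$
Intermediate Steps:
$g{\left(U,C \right)} = -10$ ($g{\left(U,C \right)} = 10 + 5 \left(-4\right) = 10 - 20 = -10$)
$c{\left(S,Q \right)} = Q \left(-2 - S\right)$
$x{\left(n,B \right)} = n$
$t{\left(O,w \right)} = 0$ ($t{\left(O,w \right)} = 2 O 0 = 0$)
$Z{\left(J \right)} = - 10 J$
$t{\left(-62,-7 \right)} - Z{\left(x{\left(c{\left(5,4 \right)},9 \right)} \right)} = 0 - - 10 \left(\left(-1\right) 4 \left(2 + 5\right)\right) = 0 - - 10 \left(\left(-1\right) 4 \cdot 7\right) = 0 - \left(-10\right) \left(-28\right) = 0 - 280 = -280$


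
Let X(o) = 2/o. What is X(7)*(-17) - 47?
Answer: -363/7 ≈ -51.857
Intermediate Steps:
X(7)*(-17) - 47 = (2/7)*(-17) - 47 = -34/7 - 47 = -363/7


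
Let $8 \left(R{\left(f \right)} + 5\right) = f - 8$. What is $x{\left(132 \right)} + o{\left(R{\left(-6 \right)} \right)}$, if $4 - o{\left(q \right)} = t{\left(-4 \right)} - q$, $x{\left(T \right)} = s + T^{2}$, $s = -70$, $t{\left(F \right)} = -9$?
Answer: $\frac{69441}{4} \approx 17360.0$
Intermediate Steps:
$R{\left(f \right)} = -6 + \frac{f}{8}$ ($R{\left(f \right)} = -5 + \frac{f - 8}{8} = -5 + \frac{-8 + f}{8} = -5 + \left(-1 + \frac{f}{8}\right) = -6 + \frac{f}{8}$)
$x{\left(T \right)} = -70 + T^{2}$
$o{\left(q \right)} = 13 + q$ ($o{\left(q \right)} = 4 - \left(-9 - q\right) = 4 + \left(9 + q\right) = 13 + q$)
$x{\left(132 \right)} + o{\left(R{\left(-6 \right)} \right)} = \left(-70 + 132^{2}\right) + \left(13 + \left(-6 + \frac{1}{8} \left(-6\right)\right)\right) = \left(-70 + 17424\right) + \left(13 - \frac{27}{4}\right) = 17354 + \left(13 - \frac{27}{4}\right) = 17354 + \frac{25}{4} = \frac{69441}{4}$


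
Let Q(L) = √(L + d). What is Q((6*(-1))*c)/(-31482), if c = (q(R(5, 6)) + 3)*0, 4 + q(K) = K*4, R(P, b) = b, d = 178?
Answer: -√178/31482 ≈ -0.00042379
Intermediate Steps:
q(K) = -4 + 4*K (q(K) = -4 + K*4 = -4 + 4*K)
c = 0 (c = ((-4 + 4*6) + 3)*0 = ((-4 + 24) + 3)*0 = (20 + 3)*0 = 23*0 = 0)
Q(L) = √(178 + L) (Q(L) = √(L + 178) = √(178 + L))
Q((6*(-1))*c)/(-31482) = √(178 + (6*(-1))*0)/(-31482) = √(178 - 6*0)*(-1/31482) = √(178 + 0)*(-1/31482) = √178*(-1/31482) = -√178/31482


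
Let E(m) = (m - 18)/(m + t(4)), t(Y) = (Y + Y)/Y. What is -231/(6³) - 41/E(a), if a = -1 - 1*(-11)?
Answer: 4351/72 ≈ 60.431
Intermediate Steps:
a = 10 (a = -1 + 11 = 10)
t(Y) = 2 (t(Y) = (2*Y)/Y = 2)
E(m) = (-18 + m)/(2 + m) (E(m) = (m - 18)/(m + 2) = (-18 + m)/(2 + m))
-231/(6³) - 41/E(a) = -231/(6³) - 41*(2 + 10)/(-18 + 10) = -231/216 - 41/(-8/12) = -231*1/216 - 41/((1/12)*(-8)) = -77/72 - 41/(-⅔) = -77/72 - 41*(-3/2) = -77/72 + 123/2 = 4351/72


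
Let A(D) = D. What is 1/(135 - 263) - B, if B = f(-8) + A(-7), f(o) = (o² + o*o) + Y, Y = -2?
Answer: -15233/128 ≈ -119.01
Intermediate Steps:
f(o) = -2 + 2*o² (f(o) = (o² + o*o) - 2 = (o² + o²) - 2 = 2*o² - 2 = -2 + 2*o²)
B = 119 (B = (-2 + 2*(-8)²) - 7 = (-2 + 2*64) - 7 = (-2 + 128) - 7 = 126 - 7 = 119)
1/(135 - 263) - B = 1/(135 - 263) - 1*119 = 1/(-128) - 119 = -1/128 - 119 = -15233/128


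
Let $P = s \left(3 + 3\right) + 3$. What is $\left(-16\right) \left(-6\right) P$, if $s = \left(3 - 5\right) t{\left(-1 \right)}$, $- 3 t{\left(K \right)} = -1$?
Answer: $-96$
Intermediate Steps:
$t{\left(K \right)} = \frac{1}{3}$ ($t{\left(K \right)} = \left(- \frac{1}{3}\right) \left(-1\right) = \frac{1}{3}$)
$s = - \frac{2}{3}$ ($s = \left(3 - 5\right) \frac{1}{3} = \left(-2\right) \frac{1}{3} = - \frac{2}{3} \approx -0.66667$)
$P = -1$ ($P = - \frac{2 \left(3 + 3\right)}{3} + 3 = \left(- \frac{2}{3}\right) 6 + 3 = -4 + 3 = -1$)
$\left(-16\right) \left(-6\right) P = \left(-16\right) \left(-6\right) \left(-1\right) = 96 \left(-1\right) = -96$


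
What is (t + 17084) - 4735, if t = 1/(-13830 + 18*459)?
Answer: 68759231/5568 ≈ 12349.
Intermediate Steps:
t = -1/5568 (t = 1/(-13830 + 8262) = 1/(-5568) = -1/5568 ≈ -0.00017960)
(t + 17084) - 4735 = (-1/5568 + 17084) - 4735 = 95123711/5568 - 4735 = 68759231/5568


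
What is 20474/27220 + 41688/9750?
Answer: 22239481/4423250 ≈ 5.0279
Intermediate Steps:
20474/27220 + 41688/9750 = 20474*(1/27220) + 41688*(1/9750) = 10237/13610 + 6948/1625 = 22239481/4423250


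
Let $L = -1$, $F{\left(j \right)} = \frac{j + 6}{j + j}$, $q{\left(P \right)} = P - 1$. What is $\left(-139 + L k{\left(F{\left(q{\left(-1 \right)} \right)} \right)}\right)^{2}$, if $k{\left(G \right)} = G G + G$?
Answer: $19321$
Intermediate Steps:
$q{\left(P \right)} = -1 + P$ ($q{\left(P \right)} = P - 1 = -1 + P$)
$F{\left(j \right)} = \frac{6 + j}{2 j}$
$k{\left(G \right)} = G + G^{2}$ ($k{\left(G \right)} = G^{2} + G = G + G^{2}$)
$\left(-139 + L k{\left(F{\left(q{\left(-1 \right)} \right)} \right)}\right)^{2} = \left(-139 - \frac{6 - 2}{2 \left(-1 - 1\right)} \left(1 + \frac{6 - 2}{2 \left(-1 - 1\right)}\right)\right)^{2} = \left(-139 - \frac{6 - 2}{2 \left(-2\right)} \left(1 + \frac{6 - 2}{2 \left(-2\right)}\right)\right)^{2} = \left(-139 - \frac{1}{2} \left(- \frac{1}{2}\right) 4 \left(1 + \frac{1}{2} \left(- \frac{1}{2}\right) 4\right)\right)^{2} = \left(-139 - - (1 - 1)\right)^{2} = \left(-139 - \left(-1\right) 0\right)^{2} = \left(-139 - 0\right)^{2} = \left(-139 + 0\right)^{2} = \left(-139\right)^{2} = 19321$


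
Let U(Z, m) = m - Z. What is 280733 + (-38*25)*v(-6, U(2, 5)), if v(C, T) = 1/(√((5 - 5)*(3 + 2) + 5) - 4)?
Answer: 3091863/11 + 950*√5/11 ≈ 2.8127e+5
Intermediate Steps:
v(C, T) = 1/(-4 + √5) (v(C, T) = 1/(√(0*5 + 5) - 4) = 1/(√(0 + 5) - 4) = 1/(√5 - 4) = 1/(-4 + √5))
280733 + (-38*25)*v(-6, U(2, 5)) = 280733 + (-38*25)*(-4/11 - √5/11) = 280733 - 950*(-4/11 - √5/11) = 280733 + (3800/11 + 950*√5/11) = 3091863/11 + 950*√5/11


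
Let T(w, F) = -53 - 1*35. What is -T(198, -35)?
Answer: 88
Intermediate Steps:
T(w, F) = -88 (T(w, F) = -53 - 35 = -88)
-T(198, -35) = -1*(-88) = 88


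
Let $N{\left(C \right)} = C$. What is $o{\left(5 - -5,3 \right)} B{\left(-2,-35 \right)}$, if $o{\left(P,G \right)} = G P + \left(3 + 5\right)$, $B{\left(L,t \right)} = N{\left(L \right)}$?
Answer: $-76$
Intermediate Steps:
$B{\left(L,t \right)} = L$
$o{\left(P,G \right)} = 8 + G P$ ($o{\left(P,G \right)} = G P + 8 = 8 + G P$)
$o{\left(5 - -5,3 \right)} B{\left(-2,-35 \right)} = \left(8 + 3 \left(5 - -5\right)\right) \left(-2\right) = \left(8 + 3 \left(5 + 5\right)\right) \left(-2\right) = \left(8 + 3 \cdot 10\right) \left(-2\right) = \left(8 + 30\right) \left(-2\right) = 38 \left(-2\right) = -76$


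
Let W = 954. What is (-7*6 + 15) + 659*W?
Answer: 628659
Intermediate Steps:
(-7*6 + 15) + 659*W = (-7*6 + 15) + 659*954 = (-42 + 15) + 628686 = -27 + 628686 = 628659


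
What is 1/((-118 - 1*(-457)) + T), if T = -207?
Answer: 1/132 ≈ 0.0075758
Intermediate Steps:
1/((-118 - 1*(-457)) + T) = 1/((-118 - 1*(-457)) - 207) = 1/((-118 + 457) - 207) = 1/(339 - 207) = 1/132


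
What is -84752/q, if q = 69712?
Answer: -5297/4357 ≈ -1.2157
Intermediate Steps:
-84752/q = -84752/69712 = -84752*1/69712 = -5297/4357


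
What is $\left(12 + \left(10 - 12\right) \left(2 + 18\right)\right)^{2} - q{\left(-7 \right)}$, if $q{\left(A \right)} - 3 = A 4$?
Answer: $809$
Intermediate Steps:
$q{\left(A \right)} = 3 + 4 A$ ($q{\left(A \right)} = 3 + A 4 = 3 + 4 A$)
$\left(12 + \left(10 - 12\right) \left(2 + 18\right)\right)^{2} - q{\left(-7 \right)} = \left(12 + \left(10 - 12\right) \left(2 + 18\right)\right)^{2} - \left(3 + 4 \left(-7\right)\right) = \left(12 - 40\right)^{2} - \left(3 - 28\right) = \left(12 - 40\right)^{2} - -25 = \left(-28\right)^{2} + 25 = 784 + 25 = 809$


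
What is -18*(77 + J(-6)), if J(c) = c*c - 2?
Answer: -1998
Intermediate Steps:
J(c) = -2 + c² (J(c) = c² - 2 = -2 + c²)
-18*(77 + J(-6)) = -18*(77 + (-2 + (-6)²)) = -18*(77 + (-2 + 36)) = -18*(77 + 34) = -18*111 = -1998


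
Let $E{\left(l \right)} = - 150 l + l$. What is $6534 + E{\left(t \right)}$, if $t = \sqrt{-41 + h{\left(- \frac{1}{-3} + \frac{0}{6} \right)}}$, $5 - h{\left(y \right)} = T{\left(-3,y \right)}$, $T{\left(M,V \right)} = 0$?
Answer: $6534 - 894 i \approx 6534.0 - 894.0 i$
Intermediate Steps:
$h{\left(y \right)} = 5$ ($h{\left(y \right)} = 5 - 0 = 5 + 0 = 5$)
$t = 6 i$ ($t = \sqrt{-41 + 5} = \sqrt{-36} = 6 i \approx 6.0 i$)
$E{\left(l \right)} = - 149 l$
$6534 + E{\left(t \right)} = 6534 - 149 \cdot 6 i = 6534 - 894 i$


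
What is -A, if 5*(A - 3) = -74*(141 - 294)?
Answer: -11337/5 ≈ -2267.4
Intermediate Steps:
A = 11337/5 (A = 3 + (-74*(141 - 294))/5 = 3 + (-74*(-153))/5 = 3 + (1/5)*11322 = 3 + 11322/5 = 11337/5 ≈ 2267.4)
-A = -1*11337/5 = -11337/5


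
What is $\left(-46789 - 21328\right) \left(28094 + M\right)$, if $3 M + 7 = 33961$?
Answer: $-2684627204$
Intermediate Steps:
$M = 11318$ ($M = - \frac{7}{3} + \frac{1}{3} \cdot 33961 = - \frac{7}{3} + \frac{33961}{3} = 11318$)
$\left(-46789 - 21328\right) \left(28094 + M\right) = \left(-46789 - 21328\right) \left(28094 + 11318\right) = \left(-68117\right) 39412 = -2684627204$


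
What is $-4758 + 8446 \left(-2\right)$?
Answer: $-21650$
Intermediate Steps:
$-4758 + 8446 \left(-2\right) = -4758 - 16892 = -21650$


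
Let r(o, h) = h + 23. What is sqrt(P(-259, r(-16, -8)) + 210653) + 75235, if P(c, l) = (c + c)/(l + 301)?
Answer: 75235 + sqrt(5258700570)/158 ≈ 75694.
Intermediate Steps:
r(o, h) = 23 + h
P(c, l) = 2*c/(301 + l) (P(c, l) = (2*c)/(301 + l) = 2*c/(301 + l))
sqrt(P(-259, r(-16, -8)) + 210653) + 75235 = sqrt(2*(-259)/(301 + (23 - 8)) + 210653) + 75235 = sqrt(2*(-259)/(301 + 15) + 210653) + 75235 = sqrt(2*(-259)/316 + 210653) + 75235 = sqrt(2*(-259)*(1/316) + 210653) + 75235 = sqrt(-259/158 + 210653) + 75235 = sqrt(33282915/158) + 75235 = sqrt(5258700570)/158 + 75235 = 75235 + sqrt(5258700570)/158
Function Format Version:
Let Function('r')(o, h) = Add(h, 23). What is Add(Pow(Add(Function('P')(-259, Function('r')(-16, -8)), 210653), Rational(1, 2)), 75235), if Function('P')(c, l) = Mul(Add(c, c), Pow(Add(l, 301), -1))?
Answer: Add(75235, Mul(Rational(1, 158), Pow(5258700570, Rational(1, 2)))) ≈ 75694.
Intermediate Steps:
Function('r')(o, h) = Add(23, h)
Function('P')(c, l) = Mul(2, c, Pow(Add(301, l), -1)) (Function('P')(c, l) = Mul(Mul(2, c), Pow(Add(301, l), -1)) = Mul(2, c, Pow(Add(301, l), -1)))
Add(Pow(Add(Function('P')(-259, Function('r')(-16, -8)), 210653), Rational(1, 2)), 75235) = Add(Pow(Add(Mul(2, -259, Pow(Add(301, Add(23, -8)), -1)), 210653), Rational(1, 2)), 75235) = Add(Pow(Add(Mul(2, -259, Pow(Add(301, 15), -1)), 210653), Rational(1, 2)), 75235) = Add(Pow(Add(Mul(2, -259, Pow(316, -1)), 210653), Rational(1, 2)), 75235) = Add(Pow(Add(Mul(2, -259, Rational(1, 316)), 210653), Rational(1, 2)), 75235) = Add(Pow(Add(Rational(-259, 158), 210653), Rational(1, 2)), 75235) = Add(Pow(Rational(33282915, 158), Rational(1, 2)), 75235) = Add(Mul(Rational(1, 158), Pow(5258700570, Rational(1, 2))), 75235) = Add(75235, Mul(Rational(1, 158), Pow(5258700570, Rational(1, 2))))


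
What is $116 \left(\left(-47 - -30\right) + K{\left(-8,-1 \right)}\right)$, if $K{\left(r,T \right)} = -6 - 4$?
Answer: $-3132$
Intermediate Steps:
$K{\left(r,T \right)} = -10$ ($K{\left(r,T \right)} = -6 - 4 = -10$)
$116 \left(\left(-47 - -30\right) + K{\left(-8,-1 \right)}\right) = 116 \left(\left(-47 - -30\right) - 10\right) = 116 \left(\left(-47 + 30\right) - 10\right) = 116 \left(-17 - 10\right) = 116 \left(-27\right) = -3132$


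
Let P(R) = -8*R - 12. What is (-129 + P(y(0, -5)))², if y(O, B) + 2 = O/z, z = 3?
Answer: 15625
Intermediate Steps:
y(O, B) = -2 + O/3
P(R) = -12 - 8*R
(-129 + P(y(0, -5)))² = (-129 + (-12 - 8*(-2 + (⅓)*0)))² = (-129 + (-12 - 8*(-2 + 0)))² = (-129 + (-12 - 8*(-2)))² = (-129 + (-12 + 16))² = (-129 + 4)² = (-125)² = 15625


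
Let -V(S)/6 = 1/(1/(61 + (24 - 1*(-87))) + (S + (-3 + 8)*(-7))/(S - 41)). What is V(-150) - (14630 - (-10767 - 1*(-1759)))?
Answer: -756873130/32011 ≈ -23644.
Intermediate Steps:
V(S) = -6/(1/172 + (-35 + S)/(-41 + S)) (V(S) = -6/(1/(61 + (24 - 1*(-87))) + (S + (-3 + 8)*(-7))/(S - 41)) = -6/(1/(61 + (24 + 87)) + (S + 5*(-7))/(-41 + S)) = -6/(1/(61 + 111) + (S - 35)/(-41 + S)) = -6/(1/172 + (-35 + S)/(-41 + S)))
V(-150) - (14630 - (-10767 - 1*(-1759))) = 1032*(41 - 1*(-150))/(-6061 + 173*(-150)) - (14630 - (-10767 - 1*(-1759))) = 1032*(41 + 150)/(-6061 - 25950) - (14630 - (-10767 + 1759)) = 1032*191/(-32011) - (14630 - 1*(-9008)) = 1032*(-1/32011)*191 - (14630 + 9008) = -197112/32011 - 1*23638 = -197112/32011 - 23638 = -756873130/32011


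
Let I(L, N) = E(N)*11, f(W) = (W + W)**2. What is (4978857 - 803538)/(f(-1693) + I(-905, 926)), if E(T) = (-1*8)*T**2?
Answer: -1391773/21330964 ≈ -0.065247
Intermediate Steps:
E(T) = -8*T**2
f(W) = 4*W**2 (f(W) = (2*W)**2 = 4*W**2)
I(L, N) = -88*N**2 (I(L, N) = -8*N**2*11 = -88*N**2)
(4978857 - 803538)/(f(-1693) + I(-905, 926)) = (4978857 - 803538)/(4*(-1693)**2 - 88*926**2) = 4175319/(4*2866249 - 88*857476) = 4175319/(11464996 - 75457888) = 4175319/(-63992892) = 4175319*(-1/63992892) = -1391773/21330964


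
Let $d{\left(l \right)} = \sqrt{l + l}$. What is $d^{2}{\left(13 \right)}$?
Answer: $26$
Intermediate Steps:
$d{\left(l \right)} = \sqrt{2} \sqrt{l}$ ($d{\left(l \right)} = \sqrt{2 l} = \sqrt{2} \sqrt{l}$)
$d^{2}{\left(13 \right)} = \left(\sqrt{2} \sqrt{13}\right)^{2} = \left(\sqrt{26}\right)^{2} = 26$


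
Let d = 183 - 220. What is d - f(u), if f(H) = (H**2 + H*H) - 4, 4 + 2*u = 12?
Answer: -65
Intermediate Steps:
u = 4 (u = -2 + (1/2)*12 = -2 + 6 = 4)
f(H) = -4 + 2*H**2 (f(H) = (H**2 + H**2) - 4 = 2*H**2 - 4 = -4 + 2*H**2)
d = -37
d - f(u) = -37 - (-4 + 2*4**2) = -37 - (-4 + 2*16) = -37 - (-4 + 32) = -37 - 1*28 = -37 - 28 = -65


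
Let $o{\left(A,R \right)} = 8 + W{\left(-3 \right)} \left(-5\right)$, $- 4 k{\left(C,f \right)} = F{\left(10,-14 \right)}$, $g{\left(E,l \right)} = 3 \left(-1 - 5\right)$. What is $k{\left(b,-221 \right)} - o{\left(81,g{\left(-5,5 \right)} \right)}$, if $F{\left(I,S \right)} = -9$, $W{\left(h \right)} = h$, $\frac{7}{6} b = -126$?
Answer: $- \frac{83}{4} \approx -20.75$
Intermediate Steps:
$g{\left(E,l \right)} = -18$ ($g{\left(E,l \right)} = 3 \left(-6\right) = -18$)
$b = -108$ ($b = \frac{6}{7} \left(-126\right) = -108$)
$k{\left(C,f \right)} = \frac{9}{4}$ ($k{\left(C,f \right)} = \left(- \frac{1}{4}\right) \left(-9\right) = \frac{9}{4}$)
$o{\left(A,R \right)} = 23$ ($o{\left(A,R \right)} = 8 - -15 = 8 + 15 = 23$)
$k{\left(b,-221 \right)} - o{\left(81,g{\left(-5,5 \right)} \right)} = \frac{9}{4} - 23 = - \frac{83}{4}$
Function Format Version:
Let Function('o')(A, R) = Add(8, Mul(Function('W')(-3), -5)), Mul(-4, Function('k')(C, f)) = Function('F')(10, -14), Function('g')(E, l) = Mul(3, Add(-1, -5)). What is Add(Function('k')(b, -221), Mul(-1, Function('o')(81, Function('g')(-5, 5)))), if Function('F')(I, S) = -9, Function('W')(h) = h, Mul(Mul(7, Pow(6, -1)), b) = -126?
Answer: Rational(-83, 4) ≈ -20.750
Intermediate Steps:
Function('g')(E, l) = -18 (Function('g')(E, l) = Mul(3, -6) = -18)
b = -108 (b = Mul(Rational(6, 7), -126) = -108)
Function('k')(C, f) = Rational(9, 4) (Function('k')(C, f) = Mul(Rational(-1, 4), -9) = Rational(9, 4))
Function('o')(A, R) = 23 (Function('o')(A, R) = Add(8, Mul(-3, -5)) = Add(8, 15) = 23)
Add(Function('k')(b, -221), Mul(-1, Function('o')(81, Function('g')(-5, 5)))) = Add(Rational(9, 4), Mul(-1, 23)) = Add(Rational(9, 4), -23) = Rational(-83, 4)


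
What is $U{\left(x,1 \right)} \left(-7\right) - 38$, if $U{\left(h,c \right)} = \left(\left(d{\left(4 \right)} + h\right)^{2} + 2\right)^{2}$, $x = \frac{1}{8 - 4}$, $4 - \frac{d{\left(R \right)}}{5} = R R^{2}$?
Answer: $- \frac{14467520508551}{256} \approx -5.6514 \cdot 10^{10}$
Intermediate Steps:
$d{\left(R \right)} = 20 - 5 R^{3}$ ($d{\left(R \right)} = 20 - 5 R R^{2} = 20 - 5 R^{3}$)
$x = \frac{1}{4} \approx 0.25$
$U{\left(h,c \right)} = \left(2 + \left(-300 + h\right)^{2}\right)^{2}$ ($U{\left(h,c \right)} = \left(\left(\left(20 - 5 \cdot 4^{3}\right) + h\right)^{2} + 2\right)^{2} = \left(\left(\left(20 - 320\right) + h\right)^{2} + 2\right)^{2} = \left(\left(-300 + h\right)^{2} + 2\right)^{2} = \left(2 + \left(-300 + h\right)^{2}\right)^{2}$)
$U{\left(x,1 \right)} \left(-7\right) - 38 = \left(2 + \left(-300 + \frac{1}{4}\right)^{2}\right)^{2} \left(-7\right) - 38 = \left(2 + \left(- \frac{1199}{4}\right)^{2}\right)^{2} \left(-7\right) - 38 = \left(2 + \frac{1437601}{16}\right)^{2} \left(-7\right) - 38 = \left(\frac{1437633}{16}\right)^{2} \left(-7\right) - 38 = \frac{2066788642689}{256} \left(-7\right) - 38 = - \frac{14467520498823}{256} - 38 = - \frac{14467520508551}{256}$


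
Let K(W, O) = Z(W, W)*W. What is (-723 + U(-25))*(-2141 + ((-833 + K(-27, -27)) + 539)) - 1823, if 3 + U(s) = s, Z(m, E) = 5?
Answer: 1928247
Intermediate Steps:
U(s) = -3 + s
K(W, O) = 5*W
(-723 + U(-25))*(-2141 + ((-833 + K(-27, -27)) + 539)) - 1823 = (-723 + (-3 - 25))*(-2141 + ((-833 + 5*(-27)) + 539)) - 1823 = (-723 - 28)*(-2141 + ((-833 - 135) + 539)) - 1823 = -751*(-2141 + (-968 + 539)) - 1823 = -751*(-2141 - 429) - 1823 = -751*(-2570) - 1823 = 1930070 - 1823 = 1928247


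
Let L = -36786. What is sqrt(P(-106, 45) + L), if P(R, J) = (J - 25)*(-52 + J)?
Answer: I*sqrt(36926) ≈ 192.16*I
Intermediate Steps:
P(R, J) = (-52 + J)*(-25 + J) (P(R, J) = (-25 + J)*(-52 + J) = (-52 + J)*(-25 + J))
sqrt(P(-106, 45) + L) = sqrt((1300 + 45**2 - 77*45) - 36786) = sqrt((1300 + 2025 - 3465) - 36786) = sqrt(-140 - 36786) = sqrt(-36926) = I*sqrt(36926)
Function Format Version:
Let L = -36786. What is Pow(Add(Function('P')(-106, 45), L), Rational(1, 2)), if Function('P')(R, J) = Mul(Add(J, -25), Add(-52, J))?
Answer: Mul(I, Pow(36926, Rational(1, 2))) ≈ Mul(192.16, I)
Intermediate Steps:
Function('P')(R, J) = Mul(Add(-52, J), Add(-25, J)) (Function('P')(R, J) = Mul(Add(-25, J), Add(-52, J)) = Mul(Add(-52, J), Add(-25, J)))
Pow(Add(Function('P')(-106, 45), L), Rational(1, 2)) = Pow(Add(Add(1300, Pow(45, 2), Mul(-77, 45)), -36786), Rational(1, 2)) = Pow(Add(Add(1300, 2025, -3465), -36786), Rational(1, 2)) = Pow(Add(-140, -36786), Rational(1, 2)) = Pow(-36926, Rational(1, 2)) = Mul(I, Pow(36926, Rational(1, 2)))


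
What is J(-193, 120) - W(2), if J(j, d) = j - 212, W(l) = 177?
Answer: -582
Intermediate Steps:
J(j, d) = -212 + j
J(-193, 120) - W(2) = (-212 - 193) - 1*177 = -405 - 177 = -582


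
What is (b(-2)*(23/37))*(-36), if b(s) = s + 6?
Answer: -3312/37 ≈ -89.514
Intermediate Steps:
b(s) = 6 + s
(b(-2)*(23/37))*(-36) = ((6 - 2)*(23/37))*(-36) = (4*(23*(1/37)))*(-36) = (4*(23/37))*(-36) = (92/37)*(-36) = -3312/37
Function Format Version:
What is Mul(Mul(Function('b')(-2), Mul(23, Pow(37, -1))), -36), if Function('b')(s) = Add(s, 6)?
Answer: Rational(-3312, 37) ≈ -89.514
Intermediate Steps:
Function('b')(s) = Add(6, s)
Mul(Mul(Function('b')(-2), Mul(23, Pow(37, -1))), -36) = Mul(Mul(Add(6, -2), Mul(23, Pow(37, -1))), -36) = Mul(Mul(4, Mul(23, Rational(1, 37))), -36) = Mul(Mul(4, Rational(23, 37)), -36) = Mul(Rational(92, 37), -36) = Rational(-3312, 37)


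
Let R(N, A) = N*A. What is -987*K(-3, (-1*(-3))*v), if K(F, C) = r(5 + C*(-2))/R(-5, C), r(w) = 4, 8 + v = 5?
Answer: -1316/15 ≈ -87.733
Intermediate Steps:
v = -3 (v = -8 + 5 = -3)
R(N, A) = A*N
K(F, C) = -4/(5*C) (K(F, C) = 4/((C*(-5))) = 4/((-5*C)) = 4*(-1/(5*C)) = -4/(5*C))
-987*K(-3, (-1*(-3))*v) = -(-3948)/(5*(-1*(-3)*(-3))) = -(-3948)/(5*(3*(-3))) = -(-3948)/(5*(-9)) = -(-3948)*(-1)/(5*9) = -987*4/45 = -1316/15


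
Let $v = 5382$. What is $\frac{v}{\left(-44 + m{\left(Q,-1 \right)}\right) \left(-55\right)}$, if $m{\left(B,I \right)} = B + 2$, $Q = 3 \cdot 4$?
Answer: $\frac{897}{275} \approx 3.2618$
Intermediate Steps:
$Q = 12$
$m{\left(B,I \right)} = 2 + B$
$\frac{v}{\left(-44 + m{\left(Q,-1 \right)}\right) \left(-55\right)} = \frac{5382}{\left(-44 + \left(2 + 12\right)\right) \left(-55\right)} = \frac{5382}{\left(-44 + 14\right) \left(-55\right)} = \frac{5382}{\left(-30\right) \left(-55\right)} = \frac{5382}{1650} = 5382 \cdot \frac{1}{1650} = \frac{897}{275}$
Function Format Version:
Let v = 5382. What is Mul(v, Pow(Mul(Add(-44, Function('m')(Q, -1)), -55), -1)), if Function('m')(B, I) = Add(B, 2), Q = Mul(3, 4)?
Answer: Rational(897, 275) ≈ 3.2618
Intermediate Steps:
Q = 12
Function('m')(B, I) = Add(2, B)
Mul(v, Pow(Mul(Add(-44, Function('m')(Q, -1)), -55), -1)) = Mul(5382, Pow(Mul(Add(-44, Add(2, 12)), -55), -1)) = Mul(5382, Pow(Mul(Add(-44, 14), -55), -1)) = Mul(5382, Pow(Mul(-30, -55), -1)) = Mul(5382, Pow(1650, -1)) = Mul(5382, Rational(1, 1650)) = Rational(897, 275)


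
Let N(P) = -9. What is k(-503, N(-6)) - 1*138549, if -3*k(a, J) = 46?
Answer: -415693/3 ≈ -1.3856e+5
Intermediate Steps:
k(a, J) = -46/3 (k(a, J) = -⅓*46 = -46/3)
k(-503, N(-6)) - 1*138549 = -46/3 - 1*138549 = -46/3 - 138549 = -415693/3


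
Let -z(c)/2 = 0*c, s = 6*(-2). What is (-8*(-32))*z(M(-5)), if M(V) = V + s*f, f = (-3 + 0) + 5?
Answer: 0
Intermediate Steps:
s = -12
f = 2 (f = -3 + 5 = 2)
M(V) = -24 + V (M(V) = V - 12*2 = V - 24 = -24 + V)
z(c) = 0 (z(c) = -0*c = -2*0 = 0)
(-8*(-32))*z(M(-5)) = -8*(-32)*0 = 256*0 = 0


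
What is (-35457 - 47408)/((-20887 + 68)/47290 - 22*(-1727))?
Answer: -3918685850/1796715441 ≈ -2.1810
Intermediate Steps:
(-35457 - 47408)/((-20887 + 68)/47290 - 22*(-1727)) = -82865/(-20819*1/47290 + 37994) = -82865/(-20819/47290 + 37994) = -82865/1796715441/47290 = -82865*47290/1796715441 = -3918685850/1796715441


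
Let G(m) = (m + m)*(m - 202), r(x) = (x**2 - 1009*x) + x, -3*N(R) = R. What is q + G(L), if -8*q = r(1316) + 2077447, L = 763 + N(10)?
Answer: 38659297/72 ≈ 5.3694e+5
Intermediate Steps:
N(R) = -R/3
r(x) = x**2 - 1008*x
L = 2279/3 (L = 763 - 1/3*10 = 763 - 10/3 = 2279/3 ≈ 759.67)
q = -2482775/8 (q = -(1316*(-1008 + 1316) + 2077447)/8 = -(1316*308 + 2077447)/8 = -(405328 + 2077447)/8 = -1/8*2482775 = -2482775/8 ≈ -3.1035e+5)
G(m) = 2*m*(-202 + m) (G(m) = (2*m)*(-202 + m) = 2*m*(-202 + m))
q + G(L) = -2482775/8 + 2*(2279/3)*(-202 + 2279/3) = -2482775/8 + 2*(2279/3)*(1673/3) = -2482775/8 + 7625534/9 = 38659297/72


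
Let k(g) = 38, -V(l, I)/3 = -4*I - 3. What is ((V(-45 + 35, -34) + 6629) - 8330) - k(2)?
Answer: -2138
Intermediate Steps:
V(l, I) = 9 + 12*I (V(l, I) = -3*(-4*I - 3) = -3*(-3 - 4*I) = 9 + 12*I)
((V(-45 + 35, -34) + 6629) - 8330) - k(2) = (((9 + 12*(-34)) + 6629) - 8330) - 1*38 = (((9 - 408) + 6629) - 8330) - 38 = ((-399 + 6629) - 8330) - 38 = (6230 - 8330) - 38 = -2100 - 38 = -2138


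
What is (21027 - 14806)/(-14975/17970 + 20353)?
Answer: 37326/122113 ≈ 0.30567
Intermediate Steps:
(21027 - 14806)/(-14975/17970 + 20353) = 6221/(-14975*1/17970 + 20353) = 6221/(-⅚ + 20353) = 6221/(122113/6) = 6221*(6/122113) = 37326/122113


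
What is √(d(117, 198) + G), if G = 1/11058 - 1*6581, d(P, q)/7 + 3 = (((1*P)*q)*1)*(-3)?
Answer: I*√60294487024974/11058 ≈ 702.2*I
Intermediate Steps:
d(P, q) = -21 - 21*P*q (d(P, q) = -21 + 7*((((1*P)*q)*1)*(-3)) = -21 + 7*(((P*q)*1)*(-3)) = -21 + 7*((P*q)*(-3)) = -21 + 7*(-3*P*q) = -21 - 21*P*q)
G = -72772697/11058 (G = 1/11058 - 6581 = -72772697/11058 ≈ -6581.0)
√(d(117, 198) + G) = √((-21 - 21*117*198) - 72772697/11058) = √((-21 - 486486) - 72772697/11058) = √(-486507 - 72772697/11058) = √(-5452567103/11058) = I*√60294487024974/11058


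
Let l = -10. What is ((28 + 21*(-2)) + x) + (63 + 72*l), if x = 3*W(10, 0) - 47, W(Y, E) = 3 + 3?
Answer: -700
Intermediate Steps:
W(Y, E) = 6
x = -29 (x = 3*6 - 47 = 18 - 47 = -29)
((28 + 21*(-2)) + x) + (63 + 72*l) = ((28 + 21*(-2)) - 29) + (63 + 72*(-10)) = ((28 - 42) - 29) + (63 - 720) = (-14 - 29) - 657 = -43 - 657 = -700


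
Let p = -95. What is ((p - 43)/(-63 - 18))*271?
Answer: 12466/27 ≈ 461.70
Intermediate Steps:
((p - 43)/(-63 - 18))*271 = ((-95 - 43)/(-63 - 18))*271 = -138/(-81)*271 = -138*(-1/81)*271 = (46/27)*271 = 12466/27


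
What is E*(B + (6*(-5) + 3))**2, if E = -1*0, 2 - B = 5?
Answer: 0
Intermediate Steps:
B = -3 (B = 2 - 1*5 = 2 - 5 = -3)
E = 0
E*(B + (6*(-5) + 3))**2 = 0*(-3 + (6*(-5) + 3))**2 = 0*(-3 + (-30 + 3))**2 = 0*(-3 - 27)**2 = 0*(-30)**2 = 0*900 = 0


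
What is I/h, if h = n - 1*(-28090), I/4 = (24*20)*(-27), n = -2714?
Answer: -1620/793 ≈ -2.0429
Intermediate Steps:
I = -51840 (I = 4*((24*20)*(-27)) = 4*(480*(-27)) = 4*(-12960) = -51840)
h = 25376 (h = -2714 - 1*(-28090) = -2714 + 28090 = 25376)
I/h = -51840/25376 = -51840*1/25376 = -1620/793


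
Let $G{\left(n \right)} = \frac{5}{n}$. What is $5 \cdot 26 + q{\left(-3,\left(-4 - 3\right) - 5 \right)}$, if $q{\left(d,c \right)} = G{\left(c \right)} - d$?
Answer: $\frac{1591}{12} \approx 132.58$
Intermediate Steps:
$q{\left(d,c \right)} = - d + \frac{5}{c}$ ($q{\left(d,c \right)} = \frac{5}{c} - d = - d + \frac{5}{c}$)
$5 \cdot 26 + q{\left(-3,\left(-4 - 3\right) - 5 \right)} = 5 \cdot 26 + \left(\left(-1\right) \left(-3\right) + \frac{5}{\left(-4 - 3\right) - 5}\right) = 130 + \left(3 + \frac{5}{-7 - 5}\right) = 130 + \left(3 + \frac{5}{-12}\right) = 130 + \left(3 + 5 \left(- \frac{1}{12}\right)\right) = 130 + \left(3 - \frac{5}{12}\right) = 130 + \frac{31}{12} = \frac{1591}{12}$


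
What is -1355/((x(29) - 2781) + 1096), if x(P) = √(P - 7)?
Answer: 2283175/2839203 + 1355*√22/2839203 ≈ 0.80640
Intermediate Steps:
x(P) = √(-7 + P)
-1355/((x(29) - 2781) + 1096) = -1355/((√(-7 + 29) - 2781) + 1096) = -1355/((√22 - 2781) + 1096) = -1355/((-2781 + √22) + 1096) = -1355/(-1685 + √22)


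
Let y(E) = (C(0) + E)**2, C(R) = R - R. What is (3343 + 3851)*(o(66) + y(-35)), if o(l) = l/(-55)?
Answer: 44020086/5 ≈ 8.8040e+6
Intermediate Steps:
o(l) = -l/55 (o(l) = l*(-1/55) = -l/55)
C(R) = 0
y(E) = E**2 (y(E) = (0 + E)**2 = E**2)
(3343 + 3851)*(o(66) + y(-35)) = (3343 + 3851)*(-1/55*66 + (-35)**2) = 7194*(-6/5 + 1225) = 7194*(6119/5) = 44020086/5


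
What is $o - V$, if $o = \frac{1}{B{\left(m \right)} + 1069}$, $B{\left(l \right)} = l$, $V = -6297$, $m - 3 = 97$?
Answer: $\frac{7361194}{1169} \approx 6297.0$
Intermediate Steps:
$m = 100$ ($m = 3 + 97 = 100$)
$o = \frac{1}{1169}$ ($o = \frac{1}{100 + 1069} = \frac{1}{1169} \approx 0.00085543$)
$o - V = \frac{1}{1169} - -6297 = \frac{1}{1169} + 6297 = \frac{7361194}{1169}$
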